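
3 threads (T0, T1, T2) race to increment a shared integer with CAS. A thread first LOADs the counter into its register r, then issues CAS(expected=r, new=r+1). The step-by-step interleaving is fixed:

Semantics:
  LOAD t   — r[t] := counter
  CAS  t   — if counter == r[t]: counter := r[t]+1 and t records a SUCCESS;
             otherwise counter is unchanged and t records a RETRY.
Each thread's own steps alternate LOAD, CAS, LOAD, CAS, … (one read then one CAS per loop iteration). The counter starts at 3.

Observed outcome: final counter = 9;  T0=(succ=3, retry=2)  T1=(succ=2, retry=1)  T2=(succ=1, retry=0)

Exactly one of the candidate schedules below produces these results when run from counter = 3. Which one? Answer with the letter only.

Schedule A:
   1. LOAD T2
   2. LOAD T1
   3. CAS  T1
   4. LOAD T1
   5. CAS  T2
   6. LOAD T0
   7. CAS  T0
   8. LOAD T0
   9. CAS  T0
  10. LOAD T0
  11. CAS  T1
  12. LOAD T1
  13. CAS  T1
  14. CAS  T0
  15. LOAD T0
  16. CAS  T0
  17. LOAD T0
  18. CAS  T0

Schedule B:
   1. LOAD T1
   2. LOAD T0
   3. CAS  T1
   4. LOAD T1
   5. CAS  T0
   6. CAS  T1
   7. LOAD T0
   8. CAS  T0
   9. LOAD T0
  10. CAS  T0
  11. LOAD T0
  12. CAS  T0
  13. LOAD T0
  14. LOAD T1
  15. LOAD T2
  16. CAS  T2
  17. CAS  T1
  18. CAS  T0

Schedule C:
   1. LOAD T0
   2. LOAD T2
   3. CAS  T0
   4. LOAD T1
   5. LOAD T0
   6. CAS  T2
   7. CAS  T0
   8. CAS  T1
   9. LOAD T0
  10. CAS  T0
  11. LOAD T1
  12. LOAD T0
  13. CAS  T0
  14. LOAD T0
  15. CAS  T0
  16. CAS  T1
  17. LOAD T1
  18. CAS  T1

B

Run B:
T1 LOAD — after: cnt=3, r=3 — load
T0 LOAD — after: cnt=3, r=3 — load
T1 CAS — after: cnt=4, r=3 — ok
T1 LOAD — after: cnt=4, r=4 — load
T0 CAS — after: cnt=4, r=3 — retry
T1 CAS — after: cnt=5, r=4 — ok
T0 LOAD — after: cnt=5, r=5 — load
T0 CAS — after: cnt=6, r=5 — ok
T0 LOAD — after: cnt=6, r=6 — load
T0 CAS — after: cnt=7, r=6 — ok
T0 LOAD — after: cnt=7, r=7 — load
T0 CAS — after: cnt=8, r=7 — ok
T0 LOAD — after: cnt=8, r=8 — load
T1 LOAD — after: cnt=8, r=8 — load
T2 LOAD — after: cnt=8, r=8 — load
T2 CAS — after: cnt=9, r=8 — ok
T1 CAS — after: cnt=9, r=8 — retry
T0 CAS — after: cnt=9, r=8 — retry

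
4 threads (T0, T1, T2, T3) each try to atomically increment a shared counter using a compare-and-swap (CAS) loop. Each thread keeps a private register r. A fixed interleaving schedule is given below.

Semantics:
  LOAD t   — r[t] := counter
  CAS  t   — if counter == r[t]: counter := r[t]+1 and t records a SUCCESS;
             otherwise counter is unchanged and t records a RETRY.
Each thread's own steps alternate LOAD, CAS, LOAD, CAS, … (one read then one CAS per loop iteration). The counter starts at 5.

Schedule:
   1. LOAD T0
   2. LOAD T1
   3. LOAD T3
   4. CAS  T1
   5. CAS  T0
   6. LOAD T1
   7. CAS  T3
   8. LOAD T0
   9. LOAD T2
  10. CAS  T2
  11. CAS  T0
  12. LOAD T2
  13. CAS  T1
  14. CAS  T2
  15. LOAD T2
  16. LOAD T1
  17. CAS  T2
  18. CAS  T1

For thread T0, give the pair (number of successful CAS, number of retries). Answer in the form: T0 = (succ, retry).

T0 = (0, 2)

#1 T0 reads 5
#2 T1 reads 5
#3 T3 reads 5
#4 T1 CAS(5→6) writes; counter now 6
#5 T0 CAS(5→6) fails; counter now 6
#6 T1 reads 6
#7 T3 CAS(5→6) fails; counter now 6
#8 T0 reads 6
#9 T2 reads 6
#10 T2 CAS(6→7) writes; counter now 7
#11 T0 CAS(6→7) fails; counter now 7
#12 T2 reads 7
#13 T1 CAS(6→7) fails; counter now 7
#14 T2 CAS(7→8) writes; counter now 8
#15 T2 reads 8
#16 T1 reads 8
#17 T2 CAS(8→9) writes; counter now 9
#18 T1 CAS(8→9) fails; counter now 9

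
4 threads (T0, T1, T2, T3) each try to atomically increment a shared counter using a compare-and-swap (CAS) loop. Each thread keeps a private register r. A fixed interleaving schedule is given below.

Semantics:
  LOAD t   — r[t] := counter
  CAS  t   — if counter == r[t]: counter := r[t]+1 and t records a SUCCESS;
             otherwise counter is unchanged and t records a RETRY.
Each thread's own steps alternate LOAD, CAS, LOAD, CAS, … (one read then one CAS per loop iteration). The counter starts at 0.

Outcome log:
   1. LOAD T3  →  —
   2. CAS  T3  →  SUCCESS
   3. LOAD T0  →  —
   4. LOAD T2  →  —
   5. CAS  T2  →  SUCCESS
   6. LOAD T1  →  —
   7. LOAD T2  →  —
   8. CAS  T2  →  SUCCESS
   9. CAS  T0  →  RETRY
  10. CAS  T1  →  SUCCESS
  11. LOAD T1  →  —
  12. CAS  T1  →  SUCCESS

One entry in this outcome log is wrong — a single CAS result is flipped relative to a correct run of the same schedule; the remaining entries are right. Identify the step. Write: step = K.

Reference trace:
step 1: T3 LOAD ⇒ load; ctr=0 reg=0
step 2: T3 CAS ⇒ ok; ctr=1 reg=0
step 3: T0 LOAD ⇒ load; ctr=1 reg=1
step 4: T2 LOAD ⇒ load; ctr=1 reg=1
step 5: T2 CAS ⇒ ok; ctr=2 reg=1
step 6: T1 LOAD ⇒ load; ctr=2 reg=2
step 7: T2 LOAD ⇒ load; ctr=2 reg=2
step 8: T2 CAS ⇒ ok; ctr=3 reg=2
step 9: T0 CAS ⇒ retry; ctr=3 reg=1
step 10: T1 CAS ⇒ retry; ctr=3 reg=2
step 11: T1 LOAD ⇒ load; ctr=3 reg=3
step 12: T1 CAS ⇒ ok; ctr=4 reg=3
Flip is step 10.

step = 10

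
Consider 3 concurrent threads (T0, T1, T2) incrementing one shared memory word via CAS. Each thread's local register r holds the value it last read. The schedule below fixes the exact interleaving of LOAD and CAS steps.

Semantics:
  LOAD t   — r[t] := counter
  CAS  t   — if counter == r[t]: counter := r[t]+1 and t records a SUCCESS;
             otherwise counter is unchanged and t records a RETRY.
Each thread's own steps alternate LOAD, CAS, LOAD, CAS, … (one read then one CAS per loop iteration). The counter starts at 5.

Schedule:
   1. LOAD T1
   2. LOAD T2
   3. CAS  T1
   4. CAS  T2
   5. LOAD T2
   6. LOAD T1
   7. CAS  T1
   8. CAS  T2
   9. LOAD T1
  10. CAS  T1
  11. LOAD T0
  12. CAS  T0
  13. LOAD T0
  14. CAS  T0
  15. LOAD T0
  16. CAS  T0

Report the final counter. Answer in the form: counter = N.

counter = 11

step 1: T1 LOAD ⇒ load; ctr=5 reg=5
step 2: T2 LOAD ⇒ load; ctr=5 reg=5
step 3: T1 CAS ⇒ ok; ctr=6 reg=5
step 4: T2 CAS ⇒ retry; ctr=6 reg=5
step 5: T2 LOAD ⇒ load; ctr=6 reg=6
step 6: T1 LOAD ⇒ load; ctr=6 reg=6
step 7: T1 CAS ⇒ ok; ctr=7 reg=6
step 8: T2 CAS ⇒ retry; ctr=7 reg=6
step 9: T1 LOAD ⇒ load; ctr=7 reg=7
step 10: T1 CAS ⇒ ok; ctr=8 reg=7
step 11: T0 LOAD ⇒ load; ctr=8 reg=8
step 12: T0 CAS ⇒ ok; ctr=9 reg=8
step 13: T0 LOAD ⇒ load; ctr=9 reg=9
step 14: T0 CAS ⇒ ok; ctr=10 reg=9
step 15: T0 LOAD ⇒ load; ctr=10 reg=10
step 16: T0 CAS ⇒ ok; ctr=11 reg=10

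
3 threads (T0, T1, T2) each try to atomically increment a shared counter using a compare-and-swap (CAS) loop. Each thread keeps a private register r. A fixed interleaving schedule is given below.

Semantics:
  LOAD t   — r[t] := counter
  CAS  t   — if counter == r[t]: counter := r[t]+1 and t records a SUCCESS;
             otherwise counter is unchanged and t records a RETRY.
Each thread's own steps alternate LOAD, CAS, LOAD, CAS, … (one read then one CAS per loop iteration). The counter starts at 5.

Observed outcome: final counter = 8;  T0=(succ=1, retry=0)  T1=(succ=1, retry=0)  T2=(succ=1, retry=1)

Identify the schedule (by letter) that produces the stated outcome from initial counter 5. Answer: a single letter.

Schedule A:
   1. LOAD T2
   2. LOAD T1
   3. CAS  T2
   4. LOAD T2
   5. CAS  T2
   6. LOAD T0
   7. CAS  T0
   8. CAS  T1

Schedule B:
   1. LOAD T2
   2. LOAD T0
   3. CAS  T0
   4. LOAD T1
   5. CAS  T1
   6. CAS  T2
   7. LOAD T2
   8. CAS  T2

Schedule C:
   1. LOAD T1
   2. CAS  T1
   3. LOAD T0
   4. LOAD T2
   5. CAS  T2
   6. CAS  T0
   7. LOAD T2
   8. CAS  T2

Simulating candidate B:
   1) LOAD T2:  M=5  r_T2=5
   2) LOAD T0:  M=5  r_T0=5
   3) CAS  T0:  M=6  r_T0=5 ✓
   4) LOAD T1:  M=6  r_T1=6
   5) CAS  T1:  M=7  r_T1=6 ✓
   6) CAS  T2:  M=7  r_T2=5 ✗
   7) LOAD T2:  M=7  r_T2=7
   8) CAS  T2:  M=8  r_T2=7 ✓

B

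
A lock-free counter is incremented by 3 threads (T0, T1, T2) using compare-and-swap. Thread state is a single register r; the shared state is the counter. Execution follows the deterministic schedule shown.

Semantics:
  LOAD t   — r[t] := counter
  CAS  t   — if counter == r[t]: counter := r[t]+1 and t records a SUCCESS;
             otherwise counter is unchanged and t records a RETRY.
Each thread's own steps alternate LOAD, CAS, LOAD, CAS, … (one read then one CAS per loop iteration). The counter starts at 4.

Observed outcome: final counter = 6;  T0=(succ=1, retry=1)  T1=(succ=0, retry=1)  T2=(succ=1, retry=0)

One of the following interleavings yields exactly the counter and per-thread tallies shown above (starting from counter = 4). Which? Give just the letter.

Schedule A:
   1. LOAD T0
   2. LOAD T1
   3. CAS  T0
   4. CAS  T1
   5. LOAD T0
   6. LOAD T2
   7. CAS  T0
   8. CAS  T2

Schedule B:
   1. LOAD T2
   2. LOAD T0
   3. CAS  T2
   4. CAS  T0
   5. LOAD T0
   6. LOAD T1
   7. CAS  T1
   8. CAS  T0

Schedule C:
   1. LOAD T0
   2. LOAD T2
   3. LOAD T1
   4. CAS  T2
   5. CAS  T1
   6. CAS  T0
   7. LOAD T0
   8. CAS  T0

C

Tracing schedule C:
1. LOAD T0 → mem=4 r[T0]=4 [LOAD]
2. LOAD T2 → mem=4 r[T2]=4 [LOAD]
3. LOAD T1 → mem=4 r[T1]=4 [LOAD]
4. CAS T2 → mem=5 r[T2]=4 [OK]
5. CAS T1 → mem=5 r[T1]=4 [RETRY]
6. CAS T0 → mem=5 r[T0]=4 [RETRY]
7. LOAD T0 → mem=5 r[T0]=5 [LOAD]
8. CAS T0 → mem=6 r[T0]=5 [OK]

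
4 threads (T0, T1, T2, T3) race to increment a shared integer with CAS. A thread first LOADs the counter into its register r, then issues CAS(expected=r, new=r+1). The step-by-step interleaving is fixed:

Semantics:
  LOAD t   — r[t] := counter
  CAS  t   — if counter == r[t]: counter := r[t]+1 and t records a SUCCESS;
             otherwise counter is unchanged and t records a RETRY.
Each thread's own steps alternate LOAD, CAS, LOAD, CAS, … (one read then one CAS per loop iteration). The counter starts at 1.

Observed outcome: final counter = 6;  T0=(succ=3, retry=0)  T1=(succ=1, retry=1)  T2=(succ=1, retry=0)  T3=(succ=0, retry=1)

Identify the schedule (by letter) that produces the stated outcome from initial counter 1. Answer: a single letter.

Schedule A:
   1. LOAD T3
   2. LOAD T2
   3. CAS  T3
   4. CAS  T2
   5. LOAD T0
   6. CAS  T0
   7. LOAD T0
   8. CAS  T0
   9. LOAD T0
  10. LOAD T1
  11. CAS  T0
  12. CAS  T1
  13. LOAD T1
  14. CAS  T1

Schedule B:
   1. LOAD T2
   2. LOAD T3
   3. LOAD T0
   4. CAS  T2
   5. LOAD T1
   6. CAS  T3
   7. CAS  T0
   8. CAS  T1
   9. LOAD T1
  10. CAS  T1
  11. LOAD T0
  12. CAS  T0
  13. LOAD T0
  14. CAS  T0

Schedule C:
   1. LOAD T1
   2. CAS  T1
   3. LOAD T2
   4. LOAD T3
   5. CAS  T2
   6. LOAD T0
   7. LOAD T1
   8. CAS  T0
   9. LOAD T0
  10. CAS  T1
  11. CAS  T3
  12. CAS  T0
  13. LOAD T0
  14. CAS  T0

C

Tracing schedule C:
#1 T1 reads 1
#2 T1 CAS(1→2) writes; counter now 2
#3 T2 reads 2
#4 T3 reads 2
#5 T2 CAS(2→3) writes; counter now 3
#6 T0 reads 3
#7 T1 reads 3
#8 T0 CAS(3→4) writes; counter now 4
#9 T0 reads 4
#10 T1 CAS(3→4) fails; counter now 4
#11 T3 CAS(2→3) fails; counter now 4
#12 T0 CAS(4→5) writes; counter now 5
#13 T0 reads 5
#14 T0 CAS(5→6) writes; counter now 6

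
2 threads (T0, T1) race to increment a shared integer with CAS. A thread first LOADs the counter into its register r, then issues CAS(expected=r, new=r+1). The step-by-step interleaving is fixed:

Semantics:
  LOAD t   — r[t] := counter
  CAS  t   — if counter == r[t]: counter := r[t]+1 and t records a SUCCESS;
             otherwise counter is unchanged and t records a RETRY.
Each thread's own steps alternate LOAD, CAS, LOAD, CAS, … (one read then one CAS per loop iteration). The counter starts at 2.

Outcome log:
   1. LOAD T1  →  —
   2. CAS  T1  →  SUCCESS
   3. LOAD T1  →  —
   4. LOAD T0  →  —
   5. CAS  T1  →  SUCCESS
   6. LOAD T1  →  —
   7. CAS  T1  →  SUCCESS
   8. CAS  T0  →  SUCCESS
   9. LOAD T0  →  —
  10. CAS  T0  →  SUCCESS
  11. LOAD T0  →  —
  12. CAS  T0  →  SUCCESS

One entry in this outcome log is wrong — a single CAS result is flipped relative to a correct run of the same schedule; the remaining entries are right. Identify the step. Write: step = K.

Re-executing:
T1 LOAD — after: cnt=2, r=2 — load
T1 CAS — after: cnt=3, r=2 — ok
T1 LOAD — after: cnt=3, r=3 — load
T0 LOAD — after: cnt=3, r=3 — load
T1 CAS — after: cnt=4, r=3 — ok
T1 LOAD — after: cnt=4, r=4 — load
T1 CAS — after: cnt=5, r=4 — ok
T0 CAS — after: cnt=5, r=3 — retry
T0 LOAD — after: cnt=5, r=5 — load
T0 CAS — after: cnt=6, r=5 — ok
T0 LOAD — after: cnt=6, r=6 — load
T0 CAS — after: cnt=7, r=6 — ok
Log disagrees first at step 8.

step = 8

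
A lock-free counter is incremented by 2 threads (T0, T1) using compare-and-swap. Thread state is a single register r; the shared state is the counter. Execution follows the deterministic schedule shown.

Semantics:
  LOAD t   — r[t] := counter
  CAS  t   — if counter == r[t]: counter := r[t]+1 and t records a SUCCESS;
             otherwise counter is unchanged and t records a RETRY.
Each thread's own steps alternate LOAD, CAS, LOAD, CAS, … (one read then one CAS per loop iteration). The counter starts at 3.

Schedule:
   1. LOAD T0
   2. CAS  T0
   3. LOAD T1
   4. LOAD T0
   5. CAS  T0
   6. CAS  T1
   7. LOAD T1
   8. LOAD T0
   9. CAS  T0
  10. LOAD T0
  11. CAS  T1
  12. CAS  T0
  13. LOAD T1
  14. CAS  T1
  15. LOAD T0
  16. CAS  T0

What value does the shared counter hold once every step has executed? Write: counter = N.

[1] T0.load  rd  (counter 3, T0.r 3)
[2] T0.cas  hit  (counter 4, T0.r 3)
[3] T1.load  rd  (counter 4, T1.r 4)
[4] T0.load  rd  (counter 4, T0.r 4)
[5] T0.cas  hit  (counter 5, T0.r 4)
[6] T1.cas  miss  (counter 5, T1.r 4)
[7] T1.load  rd  (counter 5, T1.r 5)
[8] T0.load  rd  (counter 5, T0.r 5)
[9] T0.cas  hit  (counter 6, T0.r 5)
[10] T0.load  rd  (counter 6, T0.r 6)
[11] T1.cas  miss  (counter 6, T1.r 5)
[12] T0.cas  hit  (counter 7, T0.r 6)
[13] T1.load  rd  (counter 7, T1.r 7)
[14] T1.cas  hit  (counter 8, T1.r 7)
[15] T0.load  rd  (counter 8, T0.r 8)
[16] T0.cas  hit  (counter 9, T0.r 8)

counter = 9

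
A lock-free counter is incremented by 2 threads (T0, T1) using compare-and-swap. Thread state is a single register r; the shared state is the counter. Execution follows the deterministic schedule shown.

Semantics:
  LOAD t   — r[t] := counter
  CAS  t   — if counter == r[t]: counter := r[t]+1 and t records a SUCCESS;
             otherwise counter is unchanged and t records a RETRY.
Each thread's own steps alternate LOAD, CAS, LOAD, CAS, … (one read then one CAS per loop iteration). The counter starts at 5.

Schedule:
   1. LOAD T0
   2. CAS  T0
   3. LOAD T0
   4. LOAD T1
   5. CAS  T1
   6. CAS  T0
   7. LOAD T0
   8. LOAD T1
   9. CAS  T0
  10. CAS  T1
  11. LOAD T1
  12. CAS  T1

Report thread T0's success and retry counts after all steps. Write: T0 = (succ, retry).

T0 = (2, 1)

   1) LOAD T0:  M=5  r_T0=5
   2) CAS  T0:  M=6  r_T0=5 ✓
   3) LOAD T0:  M=6  r_T0=6
   4) LOAD T1:  M=6  r_T1=6
   5) CAS  T1:  M=7  r_T1=6 ✓
   6) CAS  T0:  M=7  r_T0=6 ✗
   7) LOAD T0:  M=7  r_T0=7
   8) LOAD T1:  M=7  r_T1=7
   9) CAS  T0:  M=8  r_T0=7 ✓
  10) CAS  T1:  M=8  r_T1=7 ✗
  11) LOAD T1:  M=8  r_T1=8
  12) CAS  T1:  M=9  r_T1=8 ✓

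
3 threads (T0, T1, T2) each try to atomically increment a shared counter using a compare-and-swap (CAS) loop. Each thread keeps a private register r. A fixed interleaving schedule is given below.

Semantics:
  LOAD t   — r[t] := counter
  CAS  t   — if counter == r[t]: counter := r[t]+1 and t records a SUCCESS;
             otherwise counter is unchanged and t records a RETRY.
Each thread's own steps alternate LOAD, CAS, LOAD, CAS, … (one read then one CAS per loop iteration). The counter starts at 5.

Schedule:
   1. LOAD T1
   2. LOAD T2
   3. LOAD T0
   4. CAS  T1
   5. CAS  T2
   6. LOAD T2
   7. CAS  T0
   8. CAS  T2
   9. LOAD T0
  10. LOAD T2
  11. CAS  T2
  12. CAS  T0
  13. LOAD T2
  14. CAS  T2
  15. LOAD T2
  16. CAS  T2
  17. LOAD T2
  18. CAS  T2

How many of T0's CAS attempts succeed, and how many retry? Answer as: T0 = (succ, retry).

T0 = (0, 2)

[1] T1.load  rd  (counter 5, T1.r 5)
[2] T2.load  rd  (counter 5, T2.r 5)
[3] T0.load  rd  (counter 5, T0.r 5)
[4] T1.cas  hit  (counter 6, T1.r 5)
[5] T2.cas  miss  (counter 6, T2.r 5)
[6] T2.load  rd  (counter 6, T2.r 6)
[7] T0.cas  miss  (counter 6, T0.r 5)
[8] T2.cas  hit  (counter 7, T2.r 6)
[9] T0.load  rd  (counter 7, T0.r 7)
[10] T2.load  rd  (counter 7, T2.r 7)
[11] T2.cas  hit  (counter 8, T2.r 7)
[12] T0.cas  miss  (counter 8, T0.r 7)
[13] T2.load  rd  (counter 8, T2.r 8)
[14] T2.cas  hit  (counter 9, T2.r 8)
[15] T2.load  rd  (counter 9, T2.r 9)
[16] T2.cas  hit  (counter 10, T2.r 9)
[17] T2.load  rd  (counter 10, T2.r 10)
[18] T2.cas  hit  (counter 11, T2.r 10)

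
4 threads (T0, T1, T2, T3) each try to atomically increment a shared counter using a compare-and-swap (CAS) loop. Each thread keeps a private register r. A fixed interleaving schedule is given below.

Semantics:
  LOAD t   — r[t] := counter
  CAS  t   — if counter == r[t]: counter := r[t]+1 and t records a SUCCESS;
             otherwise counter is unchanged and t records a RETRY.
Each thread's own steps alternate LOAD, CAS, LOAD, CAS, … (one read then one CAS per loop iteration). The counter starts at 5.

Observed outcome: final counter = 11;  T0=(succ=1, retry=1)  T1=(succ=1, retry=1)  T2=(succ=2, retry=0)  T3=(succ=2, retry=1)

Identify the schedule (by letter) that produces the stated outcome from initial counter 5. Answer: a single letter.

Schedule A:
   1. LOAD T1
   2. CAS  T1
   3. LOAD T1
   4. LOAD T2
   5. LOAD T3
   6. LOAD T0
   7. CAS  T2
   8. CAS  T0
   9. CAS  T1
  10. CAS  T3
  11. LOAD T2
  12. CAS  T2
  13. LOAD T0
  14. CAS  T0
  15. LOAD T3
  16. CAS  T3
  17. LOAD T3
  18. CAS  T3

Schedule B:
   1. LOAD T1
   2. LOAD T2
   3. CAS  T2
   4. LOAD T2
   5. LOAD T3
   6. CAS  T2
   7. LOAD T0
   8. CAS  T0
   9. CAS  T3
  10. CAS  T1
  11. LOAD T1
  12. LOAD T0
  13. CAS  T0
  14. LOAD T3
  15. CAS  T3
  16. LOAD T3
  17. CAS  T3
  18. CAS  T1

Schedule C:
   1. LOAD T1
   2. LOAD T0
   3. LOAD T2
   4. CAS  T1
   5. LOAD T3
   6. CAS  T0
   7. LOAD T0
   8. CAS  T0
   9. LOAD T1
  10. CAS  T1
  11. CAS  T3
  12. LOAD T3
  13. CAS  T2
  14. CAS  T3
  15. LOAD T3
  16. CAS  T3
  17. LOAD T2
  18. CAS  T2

A

Simulating candidate A:
step 1: T1 LOAD ⇒ load; ctr=5 reg=5
step 2: T1 CAS ⇒ ok; ctr=6 reg=5
step 3: T1 LOAD ⇒ load; ctr=6 reg=6
step 4: T2 LOAD ⇒ load; ctr=6 reg=6
step 5: T3 LOAD ⇒ load; ctr=6 reg=6
step 6: T0 LOAD ⇒ load; ctr=6 reg=6
step 7: T2 CAS ⇒ ok; ctr=7 reg=6
step 8: T0 CAS ⇒ retry; ctr=7 reg=6
step 9: T1 CAS ⇒ retry; ctr=7 reg=6
step 10: T3 CAS ⇒ retry; ctr=7 reg=6
step 11: T2 LOAD ⇒ load; ctr=7 reg=7
step 12: T2 CAS ⇒ ok; ctr=8 reg=7
step 13: T0 LOAD ⇒ load; ctr=8 reg=8
step 14: T0 CAS ⇒ ok; ctr=9 reg=8
step 15: T3 LOAD ⇒ load; ctr=9 reg=9
step 16: T3 CAS ⇒ ok; ctr=10 reg=9
step 17: T3 LOAD ⇒ load; ctr=10 reg=10
step 18: T3 CAS ⇒ ok; ctr=11 reg=10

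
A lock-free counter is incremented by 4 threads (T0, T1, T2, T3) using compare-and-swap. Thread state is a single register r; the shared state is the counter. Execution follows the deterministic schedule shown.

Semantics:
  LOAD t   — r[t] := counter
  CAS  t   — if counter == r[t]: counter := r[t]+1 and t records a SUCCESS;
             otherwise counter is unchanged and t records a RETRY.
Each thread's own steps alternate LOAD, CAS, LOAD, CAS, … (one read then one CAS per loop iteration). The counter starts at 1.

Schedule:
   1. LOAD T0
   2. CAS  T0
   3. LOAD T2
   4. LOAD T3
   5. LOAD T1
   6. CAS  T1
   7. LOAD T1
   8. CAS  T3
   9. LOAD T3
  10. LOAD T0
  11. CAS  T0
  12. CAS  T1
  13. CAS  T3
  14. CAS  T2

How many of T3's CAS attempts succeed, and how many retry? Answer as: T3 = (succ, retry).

   1) LOAD T0:  M=1  r_T0=1
   2) CAS  T0:  M=2  r_T0=1 ✓
   3) LOAD T2:  M=2  r_T2=2
   4) LOAD T3:  M=2  r_T3=2
   5) LOAD T1:  M=2  r_T1=2
   6) CAS  T1:  M=3  r_T1=2 ✓
   7) LOAD T1:  M=3  r_T1=3
   8) CAS  T3:  M=3  r_T3=2 ✗
   9) LOAD T3:  M=3  r_T3=3
  10) LOAD T0:  M=3  r_T0=3
  11) CAS  T0:  M=4  r_T0=3 ✓
  12) CAS  T1:  M=4  r_T1=3 ✗
  13) CAS  T3:  M=4  r_T3=3 ✗
  14) CAS  T2:  M=4  r_T2=2 ✗

T3 = (0, 2)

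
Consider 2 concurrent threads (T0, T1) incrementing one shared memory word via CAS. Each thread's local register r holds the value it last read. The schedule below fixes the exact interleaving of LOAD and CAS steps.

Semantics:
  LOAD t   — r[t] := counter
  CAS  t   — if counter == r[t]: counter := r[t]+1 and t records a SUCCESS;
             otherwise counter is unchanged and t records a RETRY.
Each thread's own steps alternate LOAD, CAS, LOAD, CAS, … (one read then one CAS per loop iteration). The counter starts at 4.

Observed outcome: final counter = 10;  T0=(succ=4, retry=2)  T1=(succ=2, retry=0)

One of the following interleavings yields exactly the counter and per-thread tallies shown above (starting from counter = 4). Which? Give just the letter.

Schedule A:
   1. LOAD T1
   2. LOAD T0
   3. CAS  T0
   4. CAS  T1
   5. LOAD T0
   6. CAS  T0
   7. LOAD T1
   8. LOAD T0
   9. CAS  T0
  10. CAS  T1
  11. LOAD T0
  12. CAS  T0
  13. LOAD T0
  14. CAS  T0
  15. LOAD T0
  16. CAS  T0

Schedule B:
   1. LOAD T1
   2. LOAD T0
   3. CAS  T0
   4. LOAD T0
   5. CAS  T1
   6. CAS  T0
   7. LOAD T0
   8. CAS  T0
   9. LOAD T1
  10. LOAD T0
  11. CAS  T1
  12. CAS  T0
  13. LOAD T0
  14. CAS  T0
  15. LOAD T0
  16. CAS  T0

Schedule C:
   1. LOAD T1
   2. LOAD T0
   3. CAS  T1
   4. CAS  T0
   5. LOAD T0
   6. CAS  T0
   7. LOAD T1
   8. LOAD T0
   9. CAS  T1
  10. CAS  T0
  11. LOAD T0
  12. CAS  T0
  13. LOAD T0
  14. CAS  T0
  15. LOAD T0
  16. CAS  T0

Simulating candidate C:
#1 T1 reads 4
#2 T0 reads 4
#3 T1 CAS(4→5) writes; counter now 5
#4 T0 CAS(4→5) fails; counter now 5
#5 T0 reads 5
#6 T0 CAS(5→6) writes; counter now 6
#7 T1 reads 6
#8 T0 reads 6
#9 T1 CAS(6→7) writes; counter now 7
#10 T0 CAS(6→7) fails; counter now 7
#11 T0 reads 7
#12 T0 CAS(7→8) writes; counter now 8
#13 T0 reads 8
#14 T0 CAS(8→9) writes; counter now 9
#15 T0 reads 9
#16 T0 CAS(9→10) writes; counter now 10

C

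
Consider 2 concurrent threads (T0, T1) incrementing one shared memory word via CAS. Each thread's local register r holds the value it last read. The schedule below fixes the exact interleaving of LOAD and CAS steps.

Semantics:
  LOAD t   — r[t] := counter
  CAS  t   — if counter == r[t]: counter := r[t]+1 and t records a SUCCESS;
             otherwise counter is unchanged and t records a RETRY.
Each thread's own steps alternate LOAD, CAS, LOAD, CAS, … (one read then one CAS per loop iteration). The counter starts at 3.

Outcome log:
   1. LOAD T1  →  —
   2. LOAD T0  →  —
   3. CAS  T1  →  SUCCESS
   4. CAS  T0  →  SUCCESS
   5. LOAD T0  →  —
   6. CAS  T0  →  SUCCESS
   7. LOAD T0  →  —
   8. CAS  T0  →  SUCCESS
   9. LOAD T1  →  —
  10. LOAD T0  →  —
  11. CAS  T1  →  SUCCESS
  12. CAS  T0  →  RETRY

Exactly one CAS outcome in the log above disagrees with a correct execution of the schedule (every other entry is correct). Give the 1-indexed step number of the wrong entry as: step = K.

step = 4

Reference trace:
1. LOAD T1 → mem=3 r[T1]=3 [LOAD]
2. LOAD T0 → mem=3 r[T0]=3 [LOAD]
3. CAS T1 → mem=4 r[T1]=3 [OK]
4. CAS T0 → mem=4 r[T0]=3 [RETRY]
5. LOAD T0 → mem=4 r[T0]=4 [LOAD]
6. CAS T0 → mem=5 r[T0]=4 [OK]
7. LOAD T0 → mem=5 r[T0]=5 [LOAD]
8. CAS T0 → mem=6 r[T0]=5 [OK]
9. LOAD T1 → mem=6 r[T1]=6 [LOAD]
10. LOAD T0 → mem=6 r[T0]=6 [LOAD]
11. CAS T1 → mem=7 r[T1]=6 [OK]
12. CAS T0 → mem=7 r[T0]=6 [RETRY]
Mismatch at 4.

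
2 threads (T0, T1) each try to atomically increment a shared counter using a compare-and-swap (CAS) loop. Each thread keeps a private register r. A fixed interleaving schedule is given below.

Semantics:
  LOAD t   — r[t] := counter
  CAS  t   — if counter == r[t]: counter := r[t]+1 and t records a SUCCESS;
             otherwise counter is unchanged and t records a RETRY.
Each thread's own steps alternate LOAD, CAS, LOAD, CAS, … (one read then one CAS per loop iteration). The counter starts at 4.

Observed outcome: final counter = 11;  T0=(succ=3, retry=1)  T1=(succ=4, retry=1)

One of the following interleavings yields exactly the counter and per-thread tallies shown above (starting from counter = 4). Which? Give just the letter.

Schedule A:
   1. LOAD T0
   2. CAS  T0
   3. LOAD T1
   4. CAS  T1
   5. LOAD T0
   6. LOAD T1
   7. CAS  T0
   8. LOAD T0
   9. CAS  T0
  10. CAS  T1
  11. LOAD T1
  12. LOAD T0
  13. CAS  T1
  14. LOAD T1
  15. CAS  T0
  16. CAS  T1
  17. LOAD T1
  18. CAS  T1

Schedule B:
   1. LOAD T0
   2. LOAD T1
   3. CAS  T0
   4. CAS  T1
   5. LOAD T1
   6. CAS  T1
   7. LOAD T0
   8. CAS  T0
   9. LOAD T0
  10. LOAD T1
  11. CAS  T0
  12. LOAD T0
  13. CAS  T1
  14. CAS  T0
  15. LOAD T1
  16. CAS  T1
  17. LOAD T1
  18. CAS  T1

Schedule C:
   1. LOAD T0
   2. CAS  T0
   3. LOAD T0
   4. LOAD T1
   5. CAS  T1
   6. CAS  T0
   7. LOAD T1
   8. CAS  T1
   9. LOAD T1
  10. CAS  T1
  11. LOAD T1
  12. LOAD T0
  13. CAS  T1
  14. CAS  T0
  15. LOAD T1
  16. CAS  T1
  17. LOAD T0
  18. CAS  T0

Tracing schedule A:
step 1: T0 LOAD ⇒ load; ctr=4 reg=4
step 2: T0 CAS ⇒ ok; ctr=5 reg=4
step 3: T1 LOAD ⇒ load; ctr=5 reg=5
step 4: T1 CAS ⇒ ok; ctr=6 reg=5
step 5: T0 LOAD ⇒ load; ctr=6 reg=6
step 6: T1 LOAD ⇒ load; ctr=6 reg=6
step 7: T0 CAS ⇒ ok; ctr=7 reg=6
step 8: T0 LOAD ⇒ load; ctr=7 reg=7
step 9: T0 CAS ⇒ ok; ctr=8 reg=7
step 10: T1 CAS ⇒ retry; ctr=8 reg=6
step 11: T1 LOAD ⇒ load; ctr=8 reg=8
step 12: T0 LOAD ⇒ load; ctr=8 reg=8
step 13: T1 CAS ⇒ ok; ctr=9 reg=8
step 14: T1 LOAD ⇒ load; ctr=9 reg=9
step 15: T0 CAS ⇒ retry; ctr=9 reg=8
step 16: T1 CAS ⇒ ok; ctr=10 reg=9
step 17: T1 LOAD ⇒ load; ctr=10 reg=10
step 18: T1 CAS ⇒ ok; ctr=11 reg=10

A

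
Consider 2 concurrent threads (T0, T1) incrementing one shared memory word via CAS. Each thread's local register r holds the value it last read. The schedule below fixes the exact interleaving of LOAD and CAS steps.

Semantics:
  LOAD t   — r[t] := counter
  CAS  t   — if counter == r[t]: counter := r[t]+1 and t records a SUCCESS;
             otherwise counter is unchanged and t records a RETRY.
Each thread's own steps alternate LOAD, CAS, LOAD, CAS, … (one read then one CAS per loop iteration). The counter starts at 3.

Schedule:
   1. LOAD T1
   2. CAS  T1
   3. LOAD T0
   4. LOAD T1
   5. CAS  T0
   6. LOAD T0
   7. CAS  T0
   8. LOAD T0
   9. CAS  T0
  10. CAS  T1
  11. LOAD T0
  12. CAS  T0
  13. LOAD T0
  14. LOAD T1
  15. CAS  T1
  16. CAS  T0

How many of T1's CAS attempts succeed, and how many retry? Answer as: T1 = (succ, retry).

T1 = (2, 1)

[1] T1.load  rd  (counter 3, T1.r 3)
[2] T1.cas  hit  (counter 4, T1.r 3)
[3] T0.load  rd  (counter 4, T0.r 4)
[4] T1.load  rd  (counter 4, T1.r 4)
[5] T0.cas  hit  (counter 5, T0.r 4)
[6] T0.load  rd  (counter 5, T0.r 5)
[7] T0.cas  hit  (counter 6, T0.r 5)
[8] T0.load  rd  (counter 6, T0.r 6)
[9] T0.cas  hit  (counter 7, T0.r 6)
[10] T1.cas  miss  (counter 7, T1.r 4)
[11] T0.load  rd  (counter 7, T0.r 7)
[12] T0.cas  hit  (counter 8, T0.r 7)
[13] T0.load  rd  (counter 8, T0.r 8)
[14] T1.load  rd  (counter 8, T1.r 8)
[15] T1.cas  hit  (counter 9, T1.r 8)
[16] T0.cas  miss  (counter 9, T0.r 8)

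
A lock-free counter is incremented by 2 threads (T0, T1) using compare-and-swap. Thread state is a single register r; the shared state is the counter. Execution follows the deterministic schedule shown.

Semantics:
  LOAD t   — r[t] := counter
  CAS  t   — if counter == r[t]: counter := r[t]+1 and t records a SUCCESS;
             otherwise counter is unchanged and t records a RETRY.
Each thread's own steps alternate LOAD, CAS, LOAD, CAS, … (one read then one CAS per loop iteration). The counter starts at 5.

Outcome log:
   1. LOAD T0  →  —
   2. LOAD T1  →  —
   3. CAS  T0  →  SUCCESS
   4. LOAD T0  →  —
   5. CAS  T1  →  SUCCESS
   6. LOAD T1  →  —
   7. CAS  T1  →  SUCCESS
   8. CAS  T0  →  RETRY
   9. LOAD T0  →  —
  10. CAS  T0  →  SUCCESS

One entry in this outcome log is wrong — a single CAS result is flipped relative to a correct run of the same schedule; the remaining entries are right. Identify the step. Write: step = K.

Correct run:
   1) LOAD T0:  M=5  r_T0=5
   2) LOAD T1:  M=5  r_T1=5
   3) CAS  T0:  M=6  r_T0=5 ✓
   4) LOAD T0:  M=6  r_T0=6
   5) CAS  T1:  M=6  r_T1=5 ✗
   6) LOAD T1:  M=6  r_T1=6
   7) CAS  T1:  M=7  r_T1=6 ✓
   8) CAS  T0:  M=7  r_T0=6 ✗
   9) LOAD T0:  M=7  r_T0=7
  10) CAS  T0:  M=8  r_T0=7 ✓
Flip is step 5.

step = 5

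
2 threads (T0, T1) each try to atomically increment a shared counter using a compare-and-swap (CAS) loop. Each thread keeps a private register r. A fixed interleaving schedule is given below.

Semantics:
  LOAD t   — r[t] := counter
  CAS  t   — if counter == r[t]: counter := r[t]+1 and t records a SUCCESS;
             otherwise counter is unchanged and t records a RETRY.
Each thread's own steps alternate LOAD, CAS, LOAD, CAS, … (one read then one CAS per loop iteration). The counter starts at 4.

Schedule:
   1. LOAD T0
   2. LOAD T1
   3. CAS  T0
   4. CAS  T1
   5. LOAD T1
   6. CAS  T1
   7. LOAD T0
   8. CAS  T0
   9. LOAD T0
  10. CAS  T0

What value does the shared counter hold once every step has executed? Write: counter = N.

counter = 8

T0 LOAD — after: cnt=4, r=4 — load
T1 LOAD — after: cnt=4, r=4 — load
T0 CAS — after: cnt=5, r=4 — ok
T1 CAS — after: cnt=5, r=4 — retry
T1 LOAD — after: cnt=5, r=5 — load
T1 CAS — after: cnt=6, r=5 — ok
T0 LOAD — after: cnt=6, r=6 — load
T0 CAS — after: cnt=7, r=6 — ok
T0 LOAD — after: cnt=7, r=7 — load
T0 CAS — after: cnt=8, r=7 — ok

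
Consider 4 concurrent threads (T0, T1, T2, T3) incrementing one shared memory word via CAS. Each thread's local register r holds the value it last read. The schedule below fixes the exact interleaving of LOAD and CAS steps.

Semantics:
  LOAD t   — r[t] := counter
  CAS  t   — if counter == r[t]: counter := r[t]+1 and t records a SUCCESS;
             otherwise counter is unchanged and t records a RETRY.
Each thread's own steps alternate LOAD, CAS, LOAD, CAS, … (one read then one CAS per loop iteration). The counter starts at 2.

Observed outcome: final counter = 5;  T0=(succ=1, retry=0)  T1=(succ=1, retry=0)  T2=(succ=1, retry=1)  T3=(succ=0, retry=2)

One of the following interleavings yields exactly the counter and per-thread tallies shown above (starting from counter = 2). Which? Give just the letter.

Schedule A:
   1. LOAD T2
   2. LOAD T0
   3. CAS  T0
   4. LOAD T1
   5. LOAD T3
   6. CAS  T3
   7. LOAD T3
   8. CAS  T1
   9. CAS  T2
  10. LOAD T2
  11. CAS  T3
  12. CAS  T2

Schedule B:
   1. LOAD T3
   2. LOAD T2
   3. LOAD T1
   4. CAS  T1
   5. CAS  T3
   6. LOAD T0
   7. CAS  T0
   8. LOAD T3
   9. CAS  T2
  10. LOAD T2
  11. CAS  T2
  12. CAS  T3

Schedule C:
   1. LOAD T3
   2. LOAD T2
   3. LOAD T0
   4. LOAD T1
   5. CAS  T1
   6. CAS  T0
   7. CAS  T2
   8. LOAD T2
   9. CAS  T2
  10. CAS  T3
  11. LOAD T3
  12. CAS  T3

Simulating candidate B:
T3 LOAD — after: cnt=2, r=2 — load
T2 LOAD — after: cnt=2, r=2 — load
T1 LOAD — after: cnt=2, r=2 — load
T1 CAS — after: cnt=3, r=2 — ok
T3 CAS — after: cnt=3, r=2 — retry
T0 LOAD — after: cnt=3, r=3 — load
T0 CAS — after: cnt=4, r=3 — ok
T3 LOAD — after: cnt=4, r=4 — load
T2 CAS — after: cnt=4, r=2 — retry
T2 LOAD — after: cnt=4, r=4 — load
T2 CAS — after: cnt=5, r=4 — ok
T3 CAS — after: cnt=5, r=4 — retry

B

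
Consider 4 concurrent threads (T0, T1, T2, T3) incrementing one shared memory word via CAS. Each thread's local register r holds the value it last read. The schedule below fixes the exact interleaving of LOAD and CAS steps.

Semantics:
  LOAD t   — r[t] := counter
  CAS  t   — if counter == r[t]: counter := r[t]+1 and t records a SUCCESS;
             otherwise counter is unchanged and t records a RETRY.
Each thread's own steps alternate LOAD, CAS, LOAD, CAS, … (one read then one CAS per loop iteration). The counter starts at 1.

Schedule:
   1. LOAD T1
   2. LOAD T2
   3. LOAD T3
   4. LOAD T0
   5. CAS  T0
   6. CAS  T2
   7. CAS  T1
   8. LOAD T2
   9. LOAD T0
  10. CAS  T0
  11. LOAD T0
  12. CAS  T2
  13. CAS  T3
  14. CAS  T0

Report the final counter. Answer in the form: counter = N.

   1) LOAD T1:  M=1  r_T1=1
   2) LOAD T2:  M=1  r_T2=1
   3) LOAD T3:  M=1  r_T3=1
   4) LOAD T0:  M=1  r_T0=1
   5) CAS  T0:  M=2  r_T0=1 ✓
   6) CAS  T2:  M=2  r_T2=1 ✗
   7) CAS  T1:  M=2  r_T1=1 ✗
   8) LOAD T2:  M=2  r_T2=2
   9) LOAD T0:  M=2  r_T0=2
  10) CAS  T0:  M=3  r_T0=2 ✓
  11) LOAD T0:  M=3  r_T0=3
  12) CAS  T2:  M=3  r_T2=2 ✗
  13) CAS  T3:  M=3  r_T3=1 ✗
  14) CAS  T0:  M=4  r_T0=3 ✓

counter = 4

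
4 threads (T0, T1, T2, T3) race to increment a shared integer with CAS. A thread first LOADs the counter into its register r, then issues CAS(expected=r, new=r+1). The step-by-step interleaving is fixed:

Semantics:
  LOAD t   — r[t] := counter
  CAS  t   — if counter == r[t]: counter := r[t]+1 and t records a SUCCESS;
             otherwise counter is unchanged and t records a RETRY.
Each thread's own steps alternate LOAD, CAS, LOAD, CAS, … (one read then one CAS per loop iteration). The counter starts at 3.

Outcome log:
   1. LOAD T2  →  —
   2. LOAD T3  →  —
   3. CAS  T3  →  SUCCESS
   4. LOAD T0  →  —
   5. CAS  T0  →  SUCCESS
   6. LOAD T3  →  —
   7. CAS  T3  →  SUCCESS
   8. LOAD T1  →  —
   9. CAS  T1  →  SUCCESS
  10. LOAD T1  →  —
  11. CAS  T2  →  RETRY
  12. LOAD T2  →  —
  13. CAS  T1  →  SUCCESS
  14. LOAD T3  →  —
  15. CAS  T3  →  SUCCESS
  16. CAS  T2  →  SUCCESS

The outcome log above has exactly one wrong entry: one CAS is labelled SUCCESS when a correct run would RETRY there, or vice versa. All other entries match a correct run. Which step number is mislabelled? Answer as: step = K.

step = 16

Re-executing:
[1] T2.load  rd  (counter 3, T2.r 3)
[2] T3.load  rd  (counter 3, T3.r 3)
[3] T3.cas  hit  (counter 4, T3.r 3)
[4] T0.load  rd  (counter 4, T0.r 4)
[5] T0.cas  hit  (counter 5, T0.r 4)
[6] T3.load  rd  (counter 5, T3.r 5)
[7] T3.cas  hit  (counter 6, T3.r 5)
[8] T1.load  rd  (counter 6, T1.r 6)
[9] T1.cas  hit  (counter 7, T1.r 6)
[10] T1.load  rd  (counter 7, T1.r 7)
[11] T2.cas  miss  (counter 7, T2.r 3)
[12] T2.load  rd  (counter 7, T2.r 7)
[13] T1.cas  hit  (counter 8, T1.r 7)
[14] T3.load  rd  (counter 8, T3.r 8)
[15] T3.cas  hit  (counter 9, T3.r 8)
[16] T2.cas  miss  (counter 9, T2.r 7)
Mismatch at 16.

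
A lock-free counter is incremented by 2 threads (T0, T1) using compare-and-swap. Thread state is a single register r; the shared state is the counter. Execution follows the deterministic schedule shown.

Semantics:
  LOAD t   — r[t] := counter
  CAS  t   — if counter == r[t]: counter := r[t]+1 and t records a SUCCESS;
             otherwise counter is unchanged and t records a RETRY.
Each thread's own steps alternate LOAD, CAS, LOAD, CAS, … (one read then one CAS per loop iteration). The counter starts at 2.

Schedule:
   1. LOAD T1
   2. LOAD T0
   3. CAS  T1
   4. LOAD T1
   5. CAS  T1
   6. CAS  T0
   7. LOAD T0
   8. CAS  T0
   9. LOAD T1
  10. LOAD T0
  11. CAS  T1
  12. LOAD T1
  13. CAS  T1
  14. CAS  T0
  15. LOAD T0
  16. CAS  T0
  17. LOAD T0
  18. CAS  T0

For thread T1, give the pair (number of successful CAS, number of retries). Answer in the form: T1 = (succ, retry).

T1 = (4, 0)

   1) LOAD T1:  M=2  r_T1=2
   2) LOAD T0:  M=2  r_T0=2
   3) CAS  T1:  M=3  r_T1=2 ✓
   4) LOAD T1:  M=3  r_T1=3
   5) CAS  T1:  M=4  r_T1=3 ✓
   6) CAS  T0:  M=4  r_T0=2 ✗
   7) LOAD T0:  M=4  r_T0=4
   8) CAS  T0:  M=5  r_T0=4 ✓
   9) LOAD T1:  M=5  r_T1=5
  10) LOAD T0:  M=5  r_T0=5
  11) CAS  T1:  M=6  r_T1=5 ✓
  12) LOAD T1:  M=6  r_T1=6
  13) CAS  T1:  M=7  r_T1=6 ✓
  14) CAS  T0:  M=7  r_T0=5 ✗
  15) LOAD T0:  M=7  r_T0=7
  16) CAS  T0:  M=8  r_T0=7 ✓
  17) LOAD T0:  M=8  r_T0=8
  18) CAS  T0:  M=9  r_T0=8 ✓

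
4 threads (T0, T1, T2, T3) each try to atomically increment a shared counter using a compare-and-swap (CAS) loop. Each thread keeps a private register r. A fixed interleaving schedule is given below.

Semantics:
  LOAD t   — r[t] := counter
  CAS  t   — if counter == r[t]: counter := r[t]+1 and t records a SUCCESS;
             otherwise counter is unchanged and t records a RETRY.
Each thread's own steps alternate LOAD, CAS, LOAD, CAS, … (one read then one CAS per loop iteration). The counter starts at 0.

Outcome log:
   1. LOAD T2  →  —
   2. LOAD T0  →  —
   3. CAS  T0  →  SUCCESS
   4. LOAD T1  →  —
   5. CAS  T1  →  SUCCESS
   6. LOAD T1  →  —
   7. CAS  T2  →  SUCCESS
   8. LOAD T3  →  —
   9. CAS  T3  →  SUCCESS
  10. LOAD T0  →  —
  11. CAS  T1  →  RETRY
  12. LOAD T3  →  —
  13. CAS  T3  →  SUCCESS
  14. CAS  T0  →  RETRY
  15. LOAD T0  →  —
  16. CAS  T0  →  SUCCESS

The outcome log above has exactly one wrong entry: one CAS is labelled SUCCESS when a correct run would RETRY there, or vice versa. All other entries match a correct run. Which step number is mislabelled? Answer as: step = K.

Reference trace:
[1] T2.load  rd  (counter 0, T2.r 0)
[2] T0.load  rd  (counter 0, T0.r 0)
[3] T0.cas  hit  (counter 1, T0.r 0)
[4] T1.load  rd  (counter 1, T1.r 1)
[5] T1.cas  hit  (counter 2, T1.r 1)
[6] T1.load  rd  (counter 2, T1.r 2)
[7] T2.cas  miss  (counter 2, T2.r 0)
[8] T3.load  rd  (counter 2, T3.r 2)
[9] T3.cas  hit  (counter 3, T3.r 2)
[10] T0.load  rd  (counter 3, T0.r 3)
[11] T1.cas  miss  (counter 3, T1.r 2)
[12] T3.load  rd  (counter 3, T3.r 3)
[13] T3.cas  hit  (counter 4, T3.r 3)
[14] T0.cas  miss  (counter 4, T0.r 3)
[15] T0.load  rd  (counter 4, T0.r 4)
[16] T0.cas  hit  (counter 5, T0.r 4)
Mismatch at 7.

step = 7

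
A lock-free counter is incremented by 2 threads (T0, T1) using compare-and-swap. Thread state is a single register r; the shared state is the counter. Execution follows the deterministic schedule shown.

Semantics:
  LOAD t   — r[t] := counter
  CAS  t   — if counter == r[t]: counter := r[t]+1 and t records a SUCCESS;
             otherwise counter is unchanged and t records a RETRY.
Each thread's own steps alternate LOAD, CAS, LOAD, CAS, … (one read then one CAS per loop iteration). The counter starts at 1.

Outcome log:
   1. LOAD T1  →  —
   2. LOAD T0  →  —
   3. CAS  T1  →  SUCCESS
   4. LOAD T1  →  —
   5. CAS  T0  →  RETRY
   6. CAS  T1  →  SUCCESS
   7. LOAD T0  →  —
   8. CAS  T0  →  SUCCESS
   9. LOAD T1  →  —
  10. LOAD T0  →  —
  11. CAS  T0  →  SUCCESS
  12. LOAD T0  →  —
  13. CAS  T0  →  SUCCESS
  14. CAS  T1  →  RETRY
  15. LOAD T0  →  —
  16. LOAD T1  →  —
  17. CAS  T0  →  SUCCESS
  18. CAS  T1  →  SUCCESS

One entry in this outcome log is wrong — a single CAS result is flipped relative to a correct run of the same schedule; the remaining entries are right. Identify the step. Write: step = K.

step = 18

Reference trace:
T1 LOAD — after: cnt=1, r=1 — load
T0 LOAD — after: cnt=1, r=1 — load
T1 CAS — after: cnt=2, r=1 — ok
T1 LOAD — after: cnt=2, r=2 — load
T0 CAS — after: cnt=2, r=1 — retry
T1 CAS — after: cnt=3, r=2 — ok
T0 LOAD — after: cnt=3, r=3 — load
T0 CAS — after: cnt=4, r=3 — ok
T1 LOAD — after: cnt=4, r=4 — load
T0 LOAD — after: cnt=4, r=4 — load
T0 CAS — after: cnt=5, r=4 — ok
T0 LOAD — after: cnt=5, r=5 — load
T0 CAS — after: cnt=6, r=5 — ok
T1 CAS — after: cnt=6, r=4 — retry
T0 LOAD — after: cnt=6, r=6 — load
T1 LOAD — after: cnt=6, r=6 — load
T0 CAS — after: cnt=7, r=6 — ok
T1 CAS — after: cnt=7, r=6 — retry
Log disagrees first at step 18.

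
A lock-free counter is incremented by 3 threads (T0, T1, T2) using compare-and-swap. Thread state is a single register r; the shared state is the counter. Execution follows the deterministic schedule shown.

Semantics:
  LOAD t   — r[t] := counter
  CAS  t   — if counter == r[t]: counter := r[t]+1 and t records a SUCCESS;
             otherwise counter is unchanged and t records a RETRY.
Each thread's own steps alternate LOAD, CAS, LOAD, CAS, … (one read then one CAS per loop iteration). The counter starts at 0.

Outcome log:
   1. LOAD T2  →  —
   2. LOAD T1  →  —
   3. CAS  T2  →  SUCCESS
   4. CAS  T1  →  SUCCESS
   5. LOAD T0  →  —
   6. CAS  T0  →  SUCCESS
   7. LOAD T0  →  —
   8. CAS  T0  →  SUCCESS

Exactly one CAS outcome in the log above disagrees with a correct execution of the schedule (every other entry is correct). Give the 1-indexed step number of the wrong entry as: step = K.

step = 4

Reference trace:
step 1: T2 LOAD ⇒ load; ctr=0 reg=0
step 2: T1 LOAD ⇒ load; ctr=0 reg=0
step 3: T2 CAS ⇒ ok; ctr=1 reg=0
step 4: T1 CAS ⇒ retry; ctr=1 reg=0
step 5: T0 LOAD ⇒ load; ctr=1 reg=1
step 6: T0 CAS ⇒ ok; ctr=2 reg=1
step 7: T0 LOAD ⇒ load; ctr=2 reg=2
step 8: T0 CAS ⇒ ok; ctr=3 reg=2
Mismatch at 4.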